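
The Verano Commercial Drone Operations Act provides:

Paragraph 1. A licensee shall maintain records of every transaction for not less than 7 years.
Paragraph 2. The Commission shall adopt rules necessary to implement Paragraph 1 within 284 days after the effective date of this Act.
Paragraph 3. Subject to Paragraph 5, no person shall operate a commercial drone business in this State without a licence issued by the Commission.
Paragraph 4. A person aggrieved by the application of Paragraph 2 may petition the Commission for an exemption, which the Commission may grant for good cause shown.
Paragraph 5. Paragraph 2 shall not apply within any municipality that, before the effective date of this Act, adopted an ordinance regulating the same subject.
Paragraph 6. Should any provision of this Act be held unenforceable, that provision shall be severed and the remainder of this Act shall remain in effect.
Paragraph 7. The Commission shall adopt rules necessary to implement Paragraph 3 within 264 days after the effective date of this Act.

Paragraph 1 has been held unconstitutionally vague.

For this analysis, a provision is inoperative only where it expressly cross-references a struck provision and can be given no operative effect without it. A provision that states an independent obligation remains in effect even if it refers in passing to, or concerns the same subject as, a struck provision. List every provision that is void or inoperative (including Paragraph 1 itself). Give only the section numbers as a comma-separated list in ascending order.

1, 2, 4, 5

Paragraph 1 is struck. Paragraph 2 merely fixes the rulemaking mandate for Paragraph 1; with Paragraph 1 gone it has nothing to operate on and falls away. Paragraph 4 has no operative effect of its own apart from Paragraph 2 and is therefore inoperative. The only function of Paragraph 5 is the local-preemption carve-out from Paragraph 2, so it cannot stand once Paragraph 2 is removed. Paragraph 3 mentions Paragraph 5 but its own obligation stands independently of Paragraph 5, so Paragraph 3 is not affected. Under the severability clause in Paragraph 6, the remaining provisions continue in force. The provisions still in force are Paragraph 3, Paragraph 6, and Paragraph 7.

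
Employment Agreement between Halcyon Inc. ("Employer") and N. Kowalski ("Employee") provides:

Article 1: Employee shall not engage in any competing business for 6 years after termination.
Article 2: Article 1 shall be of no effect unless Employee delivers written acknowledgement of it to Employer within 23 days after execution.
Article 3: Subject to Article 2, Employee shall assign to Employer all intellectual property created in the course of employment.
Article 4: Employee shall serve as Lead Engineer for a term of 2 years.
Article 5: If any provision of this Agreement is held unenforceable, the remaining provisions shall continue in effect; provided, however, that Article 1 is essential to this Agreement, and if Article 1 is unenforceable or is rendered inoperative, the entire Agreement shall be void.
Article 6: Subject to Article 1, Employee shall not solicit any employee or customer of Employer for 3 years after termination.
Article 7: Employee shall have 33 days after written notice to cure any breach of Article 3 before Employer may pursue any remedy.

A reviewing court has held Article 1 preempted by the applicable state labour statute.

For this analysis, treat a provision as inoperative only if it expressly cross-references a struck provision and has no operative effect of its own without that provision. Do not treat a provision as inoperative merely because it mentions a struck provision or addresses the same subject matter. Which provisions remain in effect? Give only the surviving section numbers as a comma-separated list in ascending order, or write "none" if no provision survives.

Article 1 is struck. Article 2 has no operative effect of its own apart from Article 1 and is therefore inoperative. Article 5 makes Article 1 an essential term, and Article 1 is the provision held invalid; under Article 5, the entire Agreement is therefore void. No provision of the Agreement survives.

none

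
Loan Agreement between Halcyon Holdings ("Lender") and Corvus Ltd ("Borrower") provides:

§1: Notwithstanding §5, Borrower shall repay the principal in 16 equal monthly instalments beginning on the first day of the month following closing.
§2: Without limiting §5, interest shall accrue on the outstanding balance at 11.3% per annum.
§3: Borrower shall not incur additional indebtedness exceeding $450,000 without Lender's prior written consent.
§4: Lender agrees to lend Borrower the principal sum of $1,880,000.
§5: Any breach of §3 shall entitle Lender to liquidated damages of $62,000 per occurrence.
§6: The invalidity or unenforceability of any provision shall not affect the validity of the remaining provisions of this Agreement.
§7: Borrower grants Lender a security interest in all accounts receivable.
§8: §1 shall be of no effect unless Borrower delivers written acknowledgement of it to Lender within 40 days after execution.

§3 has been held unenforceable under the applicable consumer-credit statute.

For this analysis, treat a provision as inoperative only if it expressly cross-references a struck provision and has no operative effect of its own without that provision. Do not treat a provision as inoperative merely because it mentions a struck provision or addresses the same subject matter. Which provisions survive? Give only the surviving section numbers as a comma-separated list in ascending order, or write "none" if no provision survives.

§3 is struck. The whole of §5 is the liquidated-damages amount, defined by reference to §3, so §5 cannot stand once §3 is removed. Although §2 refers to §5, its operative terms do not depend on §5, so it remains in effect. Although §1 refers to §5, its operative terms do not depend on §5, so it remains in effect. Under the severability clause in §6, the remaining provisions continue in force. That leaves §1, §2, §4, §6, §7, and §8 in effect.

1, 2, 4, 6, 7, 8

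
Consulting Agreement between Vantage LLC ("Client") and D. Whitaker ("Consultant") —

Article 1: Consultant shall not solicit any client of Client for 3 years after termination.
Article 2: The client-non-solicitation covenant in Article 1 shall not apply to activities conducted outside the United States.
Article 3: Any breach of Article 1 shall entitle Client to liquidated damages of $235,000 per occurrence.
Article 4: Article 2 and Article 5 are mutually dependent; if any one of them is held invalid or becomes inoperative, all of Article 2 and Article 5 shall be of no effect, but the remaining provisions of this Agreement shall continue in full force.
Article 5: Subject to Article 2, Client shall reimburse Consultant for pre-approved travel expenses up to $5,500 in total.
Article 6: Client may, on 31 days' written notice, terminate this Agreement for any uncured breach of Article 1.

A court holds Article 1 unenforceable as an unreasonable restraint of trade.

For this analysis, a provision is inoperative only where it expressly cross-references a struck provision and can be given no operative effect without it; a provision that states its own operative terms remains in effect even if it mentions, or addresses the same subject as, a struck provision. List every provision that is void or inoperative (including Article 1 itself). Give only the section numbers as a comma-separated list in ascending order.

Article 1 is struck. Article 2 operates only by reference to Article 1, so it falls with Article 1. Article 3 has no operative effect of its own apart from Article 1 and is therefore inoperative. Article 6 has no operative effect of its own apart from Article 1 and is therefore inoperative. Article 4 declares Article 2 and Article 5 mutually dependent; since one of them has fallen, all of them are of no effect. That brings down Article 5 as well. The remainder continues in force under Article 4. Only Article 4 remains in effect.

1, 2, 3, 5, 6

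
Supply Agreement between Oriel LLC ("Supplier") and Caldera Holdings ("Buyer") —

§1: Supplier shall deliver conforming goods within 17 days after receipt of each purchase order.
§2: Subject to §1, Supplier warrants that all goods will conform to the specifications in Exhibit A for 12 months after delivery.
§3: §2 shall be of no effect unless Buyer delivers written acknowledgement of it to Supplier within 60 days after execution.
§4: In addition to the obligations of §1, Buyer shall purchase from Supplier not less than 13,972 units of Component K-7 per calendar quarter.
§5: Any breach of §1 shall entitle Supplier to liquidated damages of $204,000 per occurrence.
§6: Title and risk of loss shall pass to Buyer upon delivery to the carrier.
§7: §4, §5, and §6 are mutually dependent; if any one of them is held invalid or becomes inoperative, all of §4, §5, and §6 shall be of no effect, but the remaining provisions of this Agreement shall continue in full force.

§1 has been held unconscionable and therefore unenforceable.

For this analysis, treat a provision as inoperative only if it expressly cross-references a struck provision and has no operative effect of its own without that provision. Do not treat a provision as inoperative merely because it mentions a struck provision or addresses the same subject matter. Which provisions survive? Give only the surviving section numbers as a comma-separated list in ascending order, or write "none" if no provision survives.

§1 is struck. §5 operates only by reference to §1, so it falls with §1. Although §2 refers to §1, its operative terms do not depend on §1, so it remains in effect. §7 declares §4, §5, and §6 mutually dependent; since one of them has fallen, all of them are of no effect. That brings down §4 and §6 as well. The remainder continues in force under §7. That leaves §2, §3, and §7 in effect.

2, 3, 7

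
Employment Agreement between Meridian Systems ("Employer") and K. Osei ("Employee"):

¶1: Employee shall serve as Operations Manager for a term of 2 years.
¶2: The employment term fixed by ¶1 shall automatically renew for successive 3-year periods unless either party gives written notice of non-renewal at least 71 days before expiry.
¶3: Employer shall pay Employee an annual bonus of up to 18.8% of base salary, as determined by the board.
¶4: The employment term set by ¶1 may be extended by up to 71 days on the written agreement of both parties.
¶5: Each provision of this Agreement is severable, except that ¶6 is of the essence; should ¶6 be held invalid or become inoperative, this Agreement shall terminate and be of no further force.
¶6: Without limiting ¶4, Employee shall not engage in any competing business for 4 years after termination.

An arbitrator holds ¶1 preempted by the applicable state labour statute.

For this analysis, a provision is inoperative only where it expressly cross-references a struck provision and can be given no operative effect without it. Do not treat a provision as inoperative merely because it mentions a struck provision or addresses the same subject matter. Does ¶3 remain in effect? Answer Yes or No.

Yes

¶1 is struck. ¶2 does nothing except set the renewal of the employment term by reference to ¶1; with ¶1 gone it has no independent effect and is inoperative. ¶4 operates only by reference to ¶1, so it falls with ¶1. Although ¶6 refers to ¶4, its operative terms do not depend on ¶4, so it remains in effect. ¶5 makes ¶6 an essential term, but ¶6 is unaffected, so the severability proviso in ¶5 preserves the remaining provisions. ¶3, ¶5, and ¶6 remain in effect. ¶3 is among the surviving provisions, so the answer is yes.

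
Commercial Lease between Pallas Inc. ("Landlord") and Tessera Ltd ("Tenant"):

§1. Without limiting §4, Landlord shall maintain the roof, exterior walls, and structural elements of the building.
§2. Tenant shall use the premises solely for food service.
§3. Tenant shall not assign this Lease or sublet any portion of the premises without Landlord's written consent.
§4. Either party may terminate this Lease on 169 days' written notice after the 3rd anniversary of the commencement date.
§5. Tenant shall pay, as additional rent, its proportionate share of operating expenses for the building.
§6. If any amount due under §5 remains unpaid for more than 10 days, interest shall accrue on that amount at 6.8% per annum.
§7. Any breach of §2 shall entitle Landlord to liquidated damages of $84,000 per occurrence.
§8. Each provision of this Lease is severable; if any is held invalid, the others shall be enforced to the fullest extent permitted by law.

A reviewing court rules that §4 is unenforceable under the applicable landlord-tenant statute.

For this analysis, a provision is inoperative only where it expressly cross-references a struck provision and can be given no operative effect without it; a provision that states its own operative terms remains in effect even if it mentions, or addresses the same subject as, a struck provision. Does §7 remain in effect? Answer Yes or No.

§4 is struck. Although §1 refers to §4, its operative terms do not depend on §4, so it remains in effect. No other provision's operative terms depend on §4. Under the severability clause in §8, the remaining provisions continue in force. That leaves §1, §2, §3, §5, §6, §7, and §8 in effect. §7 is among the surviving provisions, so the answer is yes.

Yes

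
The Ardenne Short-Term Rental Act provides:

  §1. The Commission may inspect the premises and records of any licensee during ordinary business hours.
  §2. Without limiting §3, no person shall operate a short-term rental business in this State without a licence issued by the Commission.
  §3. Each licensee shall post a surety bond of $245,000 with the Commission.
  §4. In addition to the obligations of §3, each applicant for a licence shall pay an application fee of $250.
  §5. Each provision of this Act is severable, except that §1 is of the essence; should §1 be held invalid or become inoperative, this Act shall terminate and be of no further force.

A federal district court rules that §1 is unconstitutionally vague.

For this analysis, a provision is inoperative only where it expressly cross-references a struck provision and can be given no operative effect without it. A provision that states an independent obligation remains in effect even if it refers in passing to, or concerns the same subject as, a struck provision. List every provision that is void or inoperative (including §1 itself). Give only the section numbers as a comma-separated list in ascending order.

§1 is struck. No other provision's operative terms depend on §1. §5 makes §1 an essential term, and §1 is the provision held invalid; under §5, the entire Act is therefore void. No provision of the Act survives.

1, 2, 3, 4, 5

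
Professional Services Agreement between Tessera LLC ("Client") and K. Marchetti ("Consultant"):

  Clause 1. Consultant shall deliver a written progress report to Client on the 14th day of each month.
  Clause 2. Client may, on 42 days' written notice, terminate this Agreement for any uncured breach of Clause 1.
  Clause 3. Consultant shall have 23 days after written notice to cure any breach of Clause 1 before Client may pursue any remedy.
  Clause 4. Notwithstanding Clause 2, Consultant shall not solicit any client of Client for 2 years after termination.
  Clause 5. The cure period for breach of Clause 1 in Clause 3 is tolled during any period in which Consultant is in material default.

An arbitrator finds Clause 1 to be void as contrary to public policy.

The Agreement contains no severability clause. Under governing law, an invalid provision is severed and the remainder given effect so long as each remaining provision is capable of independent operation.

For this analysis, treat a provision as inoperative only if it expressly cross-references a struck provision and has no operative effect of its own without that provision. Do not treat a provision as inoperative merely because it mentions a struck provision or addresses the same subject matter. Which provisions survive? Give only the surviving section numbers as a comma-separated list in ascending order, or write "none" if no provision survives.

Clause 1 is struck. The only function of Clause 2 is the termination right for breach of Clause 1, so it cannot stand once Clause 1 is removed. Clause 3 has no operative effect of its own apart from Clause 1 and is therefore inoperative. Clause 5 operates only by reference to Clause 3, so it falls with Clause 3. Although Clause 4 refers to Clause 2, its operative terms do not depend on Clause 2, so it remains in effect. Under the stated default rule, only provisions that cannot operate independently fall away; the rest are enforced. Only Clause 4 remains in effect.

4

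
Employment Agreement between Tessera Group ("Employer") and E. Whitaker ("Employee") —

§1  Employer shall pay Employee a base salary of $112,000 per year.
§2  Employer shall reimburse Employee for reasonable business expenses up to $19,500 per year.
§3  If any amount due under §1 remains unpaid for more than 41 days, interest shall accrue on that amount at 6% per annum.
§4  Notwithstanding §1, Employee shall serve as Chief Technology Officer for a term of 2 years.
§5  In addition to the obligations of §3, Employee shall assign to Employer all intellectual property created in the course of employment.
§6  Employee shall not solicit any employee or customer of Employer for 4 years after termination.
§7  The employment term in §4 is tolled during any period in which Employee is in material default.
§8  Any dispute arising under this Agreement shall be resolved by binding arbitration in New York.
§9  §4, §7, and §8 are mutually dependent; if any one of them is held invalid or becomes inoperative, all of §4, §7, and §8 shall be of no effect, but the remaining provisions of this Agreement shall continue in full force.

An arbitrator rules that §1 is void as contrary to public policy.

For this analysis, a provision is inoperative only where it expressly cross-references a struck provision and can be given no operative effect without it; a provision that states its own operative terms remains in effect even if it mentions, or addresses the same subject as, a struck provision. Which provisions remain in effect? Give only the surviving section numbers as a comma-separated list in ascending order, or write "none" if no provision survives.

§1 is struck. §3 has no operative effect of its own apart from §1 and is therefore inoperative. Although §5 refers to §3, its operative terms do not depend on §3, so it remains in effect. §4 mentions §1 but its own obligation stands independently of §1, so §4 is not affected. §9 ties §4, §7, and §8 together, but none of those is affected here; the remaining provisions continue in force under §9. That leaves §2, §4, §5, §6, §7, §8, and §9 in effect.

2, 4, 5, 6, 7, 8, 9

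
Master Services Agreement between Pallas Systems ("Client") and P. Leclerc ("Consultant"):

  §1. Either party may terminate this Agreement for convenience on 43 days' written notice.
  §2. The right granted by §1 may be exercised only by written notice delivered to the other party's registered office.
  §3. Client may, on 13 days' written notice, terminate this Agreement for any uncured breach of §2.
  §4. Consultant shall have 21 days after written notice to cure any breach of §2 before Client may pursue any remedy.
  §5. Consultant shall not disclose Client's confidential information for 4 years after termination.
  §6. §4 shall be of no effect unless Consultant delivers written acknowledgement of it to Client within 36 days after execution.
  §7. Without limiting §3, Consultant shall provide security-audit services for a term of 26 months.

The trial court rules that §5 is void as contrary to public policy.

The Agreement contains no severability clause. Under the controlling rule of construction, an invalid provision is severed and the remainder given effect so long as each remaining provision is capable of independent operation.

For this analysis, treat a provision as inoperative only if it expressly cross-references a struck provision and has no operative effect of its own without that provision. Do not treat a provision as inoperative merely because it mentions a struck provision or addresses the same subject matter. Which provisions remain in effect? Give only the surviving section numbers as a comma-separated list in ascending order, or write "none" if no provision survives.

1, 2, 3, 4, 6, 7

§5 is struck. Nothing else in the Agreement is defined by reference to §5. With no severability clause, the stated default rule severs what cannot stand and enforces each remaining provision that can operate on its own. §1, §2, §3, §4, §6, and §7 remain in effect.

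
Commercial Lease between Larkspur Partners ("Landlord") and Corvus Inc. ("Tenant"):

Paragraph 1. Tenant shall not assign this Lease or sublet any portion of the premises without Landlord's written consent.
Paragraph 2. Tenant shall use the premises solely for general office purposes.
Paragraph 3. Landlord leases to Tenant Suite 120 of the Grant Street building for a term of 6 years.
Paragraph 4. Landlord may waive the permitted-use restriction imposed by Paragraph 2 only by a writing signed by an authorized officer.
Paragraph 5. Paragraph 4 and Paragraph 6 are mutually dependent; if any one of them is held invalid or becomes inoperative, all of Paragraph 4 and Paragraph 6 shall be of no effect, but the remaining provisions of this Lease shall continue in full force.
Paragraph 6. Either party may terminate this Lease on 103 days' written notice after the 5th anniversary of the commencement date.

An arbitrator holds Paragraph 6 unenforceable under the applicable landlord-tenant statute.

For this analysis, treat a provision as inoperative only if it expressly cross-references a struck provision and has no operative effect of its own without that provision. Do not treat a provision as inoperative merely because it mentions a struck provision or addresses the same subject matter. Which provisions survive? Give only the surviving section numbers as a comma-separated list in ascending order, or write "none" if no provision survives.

Paragraph 6 is struck. No other provision's operative terms depend on Paragraph 6. Paragraph 5 declares Paragraph 4 and Paragraph 6 mutually dependent; since one of them has fallen, all of them are of no effect. That brings down Paragraph 4 as well. The remainder continues in force under Paragraph 5. Paragraph 1, Paragraph 2, Paragraph 3, and Paragraph 5 remain in effect.

1, 2, 3, 5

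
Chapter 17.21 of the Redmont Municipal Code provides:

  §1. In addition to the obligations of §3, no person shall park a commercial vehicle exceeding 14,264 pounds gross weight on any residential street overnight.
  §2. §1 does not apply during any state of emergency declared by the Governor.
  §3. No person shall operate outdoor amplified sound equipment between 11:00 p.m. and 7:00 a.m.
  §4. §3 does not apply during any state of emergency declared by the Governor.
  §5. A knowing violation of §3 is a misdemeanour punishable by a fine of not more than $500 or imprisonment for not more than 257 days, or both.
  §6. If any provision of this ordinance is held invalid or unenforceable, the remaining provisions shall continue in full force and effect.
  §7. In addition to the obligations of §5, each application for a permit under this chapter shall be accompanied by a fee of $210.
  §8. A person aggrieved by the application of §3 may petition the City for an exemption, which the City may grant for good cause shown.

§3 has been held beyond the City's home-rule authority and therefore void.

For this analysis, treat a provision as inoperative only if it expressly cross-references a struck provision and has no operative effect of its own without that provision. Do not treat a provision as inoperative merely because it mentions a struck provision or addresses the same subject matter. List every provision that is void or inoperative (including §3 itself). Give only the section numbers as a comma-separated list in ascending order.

§3 is struck. The only function of §4 is the emergency suspension of §3, so it cannot stand once §3 is removed. §5 has no operative effect of its own apart from §3 and is therefore inoperative. §8 has no operative effect of its own apart from §3 and is therefore inoperative. Although §1 refers to §3, its operative terms do not depend on §3, so it remains in effect. Although §7 refers to §5, its operative terms do not depend on §5, so it remains in effect. §6 is a severability clause and preserves every provision that can still be given independent effect. §1, §2, §6, and §7 remain in effect.

3, 4, 5, 8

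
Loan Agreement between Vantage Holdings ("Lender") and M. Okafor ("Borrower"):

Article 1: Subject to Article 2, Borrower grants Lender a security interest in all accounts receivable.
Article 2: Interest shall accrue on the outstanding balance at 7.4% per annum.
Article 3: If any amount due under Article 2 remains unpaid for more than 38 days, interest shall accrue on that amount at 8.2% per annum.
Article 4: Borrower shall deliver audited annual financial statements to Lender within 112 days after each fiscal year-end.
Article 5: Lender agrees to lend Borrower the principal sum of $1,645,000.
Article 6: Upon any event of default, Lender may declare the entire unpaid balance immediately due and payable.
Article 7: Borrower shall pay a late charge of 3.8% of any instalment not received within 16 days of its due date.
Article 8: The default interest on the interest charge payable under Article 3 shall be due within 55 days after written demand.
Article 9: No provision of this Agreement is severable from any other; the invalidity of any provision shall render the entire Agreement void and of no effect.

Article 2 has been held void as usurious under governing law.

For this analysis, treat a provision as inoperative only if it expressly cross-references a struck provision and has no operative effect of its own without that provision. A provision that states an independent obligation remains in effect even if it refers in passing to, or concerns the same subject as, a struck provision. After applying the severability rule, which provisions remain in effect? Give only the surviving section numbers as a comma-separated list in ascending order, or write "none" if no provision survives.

Article 2 is struck. Article 3 does nothing except set the default interest on the interest charge by reference to Article 2; with Article 2 gone it has no independent effect and is inoperative. Article 8 has no operative effect of its own apart from Article 3 and is therefore inoperative. Article 9 provides that the Agreement is not severable, so the invalidity of any one provision voids the entire Agreement. No provision of the Agreement survives.

none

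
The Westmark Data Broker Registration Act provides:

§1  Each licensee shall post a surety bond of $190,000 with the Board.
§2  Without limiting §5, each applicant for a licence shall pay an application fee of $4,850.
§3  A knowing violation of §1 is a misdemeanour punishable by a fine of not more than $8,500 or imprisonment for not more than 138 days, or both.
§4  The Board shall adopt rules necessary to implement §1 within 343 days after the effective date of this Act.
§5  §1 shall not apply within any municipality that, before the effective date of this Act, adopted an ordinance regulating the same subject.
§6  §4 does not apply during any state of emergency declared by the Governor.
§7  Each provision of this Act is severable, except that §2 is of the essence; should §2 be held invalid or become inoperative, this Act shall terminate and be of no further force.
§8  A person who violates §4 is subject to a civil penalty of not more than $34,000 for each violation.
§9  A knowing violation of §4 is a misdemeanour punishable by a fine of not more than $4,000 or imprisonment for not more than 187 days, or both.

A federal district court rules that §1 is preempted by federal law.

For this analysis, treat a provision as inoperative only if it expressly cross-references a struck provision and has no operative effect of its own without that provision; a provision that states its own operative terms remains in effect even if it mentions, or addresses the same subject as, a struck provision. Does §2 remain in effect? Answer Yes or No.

Yes

§1 is struck. §3 operates only by reference to §1, so it falls with §1. The only function of §4 is the rulemaking mandate for §1, so it cannot stand once §1 is removed. §5 has no operative effect of its own apart from §1 and is therefore inoperative. §6 has no operative effect of its own apart from §4 and is therefore inoperative. §8 operates only by reference to §4, so it falls with §4. §9 has no operative effect of its own apart from §4 and is therefore inoperative. Although §2 refers to §5, its operative terms do not depend on §5, so it remains in effect. §7 makes §2 an essential term, but §2 is unaffected, so the severability proviso in §7 preserves the remaining provisions. The provisions still in force are §2 and §7. §2 is among the surviving provisions, so the answer is yes.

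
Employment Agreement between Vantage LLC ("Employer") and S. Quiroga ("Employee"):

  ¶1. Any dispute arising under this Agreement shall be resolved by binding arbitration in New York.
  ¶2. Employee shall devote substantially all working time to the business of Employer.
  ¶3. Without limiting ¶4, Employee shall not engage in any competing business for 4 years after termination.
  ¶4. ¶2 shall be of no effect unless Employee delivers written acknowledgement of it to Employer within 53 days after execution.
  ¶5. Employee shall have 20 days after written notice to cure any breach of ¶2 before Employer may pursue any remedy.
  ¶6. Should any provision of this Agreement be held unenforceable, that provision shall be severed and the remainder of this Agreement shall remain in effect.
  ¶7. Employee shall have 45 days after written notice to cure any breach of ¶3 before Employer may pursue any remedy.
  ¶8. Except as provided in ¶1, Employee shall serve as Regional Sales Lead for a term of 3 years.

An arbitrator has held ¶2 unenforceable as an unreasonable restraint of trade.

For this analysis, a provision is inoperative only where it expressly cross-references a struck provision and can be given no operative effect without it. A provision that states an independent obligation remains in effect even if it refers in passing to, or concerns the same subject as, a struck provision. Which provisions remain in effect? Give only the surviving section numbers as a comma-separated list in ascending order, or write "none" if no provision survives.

1, 3, 6, 7, 8

¶2 is struck. ¶4 merely fixes the acknowledgement condition for ¶2; with ¶2 gone it has nothing to operate on and falls away. The only function of ¶5 is the cure period for breach of ¶2, so it cannot stand once ¶2 is removed. ¶3 mentions ¶4 but its own obligation stands independently of ¶4, so ¶3 is not affected. Under the severability clause in ¶6, the remaining provisions continue in force. The provisions still in force are ¶1, ¶3, ¶6, ¶7, and ¶8.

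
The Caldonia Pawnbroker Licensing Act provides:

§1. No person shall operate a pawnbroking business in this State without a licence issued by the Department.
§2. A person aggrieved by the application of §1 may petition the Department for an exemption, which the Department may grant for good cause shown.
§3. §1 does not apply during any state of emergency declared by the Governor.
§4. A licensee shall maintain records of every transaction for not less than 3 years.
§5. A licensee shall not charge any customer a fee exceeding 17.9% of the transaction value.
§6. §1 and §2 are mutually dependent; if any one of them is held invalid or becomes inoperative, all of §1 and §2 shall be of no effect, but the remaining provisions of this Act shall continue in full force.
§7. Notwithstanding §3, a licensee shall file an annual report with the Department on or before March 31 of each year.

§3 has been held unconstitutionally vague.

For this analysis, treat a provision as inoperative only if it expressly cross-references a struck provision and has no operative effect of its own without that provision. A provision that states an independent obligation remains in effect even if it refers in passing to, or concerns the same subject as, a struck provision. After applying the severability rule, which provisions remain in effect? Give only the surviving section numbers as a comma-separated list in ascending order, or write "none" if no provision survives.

§3 is struck. §7 mentions §3 but its own obligation stands independently of §3, so §7 is not affected. Nothing else in the Act is defined by reference to §3. §6 ties §1 and §2 together, but none of those is affected here; the remaining provisions continue in force under §6. The provisions still in force are §1, §2, §4, §5, §6, and §7.

1, 2, 4, 5, 6, 7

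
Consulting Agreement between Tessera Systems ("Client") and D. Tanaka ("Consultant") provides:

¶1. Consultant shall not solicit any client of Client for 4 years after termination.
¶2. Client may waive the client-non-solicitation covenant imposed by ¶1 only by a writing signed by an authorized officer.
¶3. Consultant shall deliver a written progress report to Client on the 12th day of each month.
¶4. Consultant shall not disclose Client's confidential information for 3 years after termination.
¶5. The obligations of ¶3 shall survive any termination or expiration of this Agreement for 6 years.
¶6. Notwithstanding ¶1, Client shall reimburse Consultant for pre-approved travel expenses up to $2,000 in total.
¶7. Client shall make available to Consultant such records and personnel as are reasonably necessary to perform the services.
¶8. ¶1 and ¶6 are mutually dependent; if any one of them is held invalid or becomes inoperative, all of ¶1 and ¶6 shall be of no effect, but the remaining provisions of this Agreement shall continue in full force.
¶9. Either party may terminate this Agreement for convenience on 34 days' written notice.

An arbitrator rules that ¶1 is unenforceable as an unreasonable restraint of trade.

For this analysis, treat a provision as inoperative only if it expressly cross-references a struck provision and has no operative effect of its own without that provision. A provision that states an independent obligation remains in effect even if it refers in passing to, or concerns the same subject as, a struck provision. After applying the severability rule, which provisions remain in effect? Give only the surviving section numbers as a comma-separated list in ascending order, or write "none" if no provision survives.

¶1 is struck. ¶2 has no operative effect of its own apart from ¶1 and is therefore inoperative. ¶8 declares ¶1 and ¶6 mutually dependent; since one of them has fallen, all of them are of no effect. That brings down ¶6 as well. The remainder continues in force under ¶8. That leaves ¶3, ¶4, ¶5, ¶7, ¶8, and ¶9 in effect.

3, 4, 5, 7, 8, 9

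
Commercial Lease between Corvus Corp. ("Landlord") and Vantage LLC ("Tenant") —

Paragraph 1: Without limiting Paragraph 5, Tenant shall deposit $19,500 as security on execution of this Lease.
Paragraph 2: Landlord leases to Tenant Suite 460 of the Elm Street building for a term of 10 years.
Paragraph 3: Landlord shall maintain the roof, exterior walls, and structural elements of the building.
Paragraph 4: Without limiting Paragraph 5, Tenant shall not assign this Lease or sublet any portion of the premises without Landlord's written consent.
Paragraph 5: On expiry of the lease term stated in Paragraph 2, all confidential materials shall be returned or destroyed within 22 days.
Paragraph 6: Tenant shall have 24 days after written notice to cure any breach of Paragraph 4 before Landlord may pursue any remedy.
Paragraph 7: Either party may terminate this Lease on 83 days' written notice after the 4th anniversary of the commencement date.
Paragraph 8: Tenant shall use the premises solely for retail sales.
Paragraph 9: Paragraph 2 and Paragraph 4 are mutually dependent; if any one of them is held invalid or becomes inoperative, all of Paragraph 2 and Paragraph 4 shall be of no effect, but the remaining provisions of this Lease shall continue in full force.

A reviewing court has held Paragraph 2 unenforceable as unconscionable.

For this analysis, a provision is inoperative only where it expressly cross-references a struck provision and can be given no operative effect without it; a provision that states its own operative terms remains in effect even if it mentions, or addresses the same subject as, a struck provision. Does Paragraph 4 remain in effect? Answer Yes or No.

No

Paragraph 2 is struck. Paragraph 5 operates only by reference to Paragraph 2, so it falls with Paragraph 2. Paragraph 1 mentions Paragraph 5 but its own obligation stands independently of Paragraph 5, so Paragraph 1 is not affected. Paragraph 9 declares Paragraph 2 and Paragraph 4 mutually dependent; since one of them has fallen, all of them are of no effect. That brings down Paragraph 4 as well. Paragraph 6 in turn depends solely on a provision now struck and likewise falls. The remainder continues in force under Paragraph 9. The provisions still in force are Paragraph 1, Paragraph 3, Paragraph 7, Paragraph 8, and Paragraph 9. Paragraph 4 is among the inoperative provisions, so the answer is no.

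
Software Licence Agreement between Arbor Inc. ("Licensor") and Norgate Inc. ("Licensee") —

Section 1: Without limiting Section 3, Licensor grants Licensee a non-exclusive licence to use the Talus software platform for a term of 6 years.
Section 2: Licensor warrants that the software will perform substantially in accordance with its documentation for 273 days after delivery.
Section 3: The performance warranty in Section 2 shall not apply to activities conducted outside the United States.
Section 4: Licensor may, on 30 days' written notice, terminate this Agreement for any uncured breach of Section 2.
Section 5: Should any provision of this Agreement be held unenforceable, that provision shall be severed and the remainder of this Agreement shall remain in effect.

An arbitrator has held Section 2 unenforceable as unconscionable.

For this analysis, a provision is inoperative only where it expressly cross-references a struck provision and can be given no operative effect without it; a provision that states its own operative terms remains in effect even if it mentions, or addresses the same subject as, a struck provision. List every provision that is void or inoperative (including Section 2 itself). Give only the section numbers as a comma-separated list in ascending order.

Section 2 is struck. Section 3 does nothing except set the carve-out from the performance warranty by reference to Section 2; with Section 2 gone it has no independent effect and is inoperative. Section 4 has no operative effect of its own apart from Section 2 and is therefore inoperative. Section 1 mentions Section 3 but its own obligation stands independently of Section 3, so Section 1 is not affected. Under the severability clause in Section 5, the remaining provisions continue in force. That leaves Section 1 and Section 5 in effect.

2, 3, 4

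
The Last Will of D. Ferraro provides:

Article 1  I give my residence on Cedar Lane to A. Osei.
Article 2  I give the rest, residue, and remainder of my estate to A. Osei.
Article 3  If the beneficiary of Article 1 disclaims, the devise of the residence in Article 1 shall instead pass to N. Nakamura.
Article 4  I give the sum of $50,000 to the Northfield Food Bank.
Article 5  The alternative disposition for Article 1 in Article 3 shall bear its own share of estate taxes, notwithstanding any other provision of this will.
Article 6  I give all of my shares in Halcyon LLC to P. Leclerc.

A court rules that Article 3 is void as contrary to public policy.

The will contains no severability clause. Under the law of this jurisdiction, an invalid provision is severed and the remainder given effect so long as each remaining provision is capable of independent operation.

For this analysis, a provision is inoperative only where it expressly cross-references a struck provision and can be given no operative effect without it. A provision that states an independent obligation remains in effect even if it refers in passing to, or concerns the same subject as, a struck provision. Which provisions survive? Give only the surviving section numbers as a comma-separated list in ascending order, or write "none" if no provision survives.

Article 3 is struck. Article 5 merely fixes the tax charge on Article 3; with Article 3 gone it has nothing to operate on and falls away. With no severability clause, the stated default rule severs what cannot stand and enforces each remaining provision that can operate on its own. The provisions still in force are Article 1, Article 2, Article 4, and Article 6.

1, 2, 4, 6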